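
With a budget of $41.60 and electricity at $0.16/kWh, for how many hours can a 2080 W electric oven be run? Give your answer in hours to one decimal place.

Energy available = $41.60 ÷ $0.16/kWh = 260 kWh
Hours = 260 kWh ÷ 2.08 kW = 125.0 h

125.0 h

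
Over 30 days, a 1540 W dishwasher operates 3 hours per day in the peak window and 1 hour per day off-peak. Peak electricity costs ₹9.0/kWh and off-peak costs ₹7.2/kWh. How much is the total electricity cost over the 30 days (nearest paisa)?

₹1580.04

Peak energy = 1.54 kW × 3 h × 30 = 138.6 kWh
Off-peak energy = 1.54 kW × 1 h × 30 = 46.2 kWh
Cost = 138.6 × ₹9.0 + 46.2 × ₹7.2 = ₹1247.4 + ₹332.64 = ₹1580.04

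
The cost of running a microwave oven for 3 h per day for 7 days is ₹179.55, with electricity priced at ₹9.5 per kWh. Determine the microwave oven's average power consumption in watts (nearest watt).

Energy = ₹179.55 ÷ ₹9.5/kWh = 18.9 kWh
Runtime = 3 h/day × 7 days = 21 h
Power = 18.9 kWh ÷ 21 h = 0.9 kW = 900 W

900 W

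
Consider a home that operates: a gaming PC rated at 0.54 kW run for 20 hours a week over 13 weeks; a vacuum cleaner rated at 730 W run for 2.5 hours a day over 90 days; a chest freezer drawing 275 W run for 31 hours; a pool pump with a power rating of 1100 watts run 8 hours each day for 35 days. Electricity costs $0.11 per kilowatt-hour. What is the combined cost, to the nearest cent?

gaming PC: Runtime = 20 h/week × 13 weeks = 260 h
gaming PC: 0.54 kW × 260 h = 140.4 kWh
vacuum cleaner: Runtime = 2.5 h/day × 90 days = 225 h
vacuum cleaner: 0.73 kW × 225 h = 164.25 kWh
chest freezer: 0.275 kW × 31 h = 8.525 kWh
pool pump: Runtime = 8 h/day × 35 days = 280 h
pool pump: 1.1 kW × 280 h = 308 kWh
Total energy = 621.175 kWh
Cost = 621.175 × $0.11 = $68.33

$68.33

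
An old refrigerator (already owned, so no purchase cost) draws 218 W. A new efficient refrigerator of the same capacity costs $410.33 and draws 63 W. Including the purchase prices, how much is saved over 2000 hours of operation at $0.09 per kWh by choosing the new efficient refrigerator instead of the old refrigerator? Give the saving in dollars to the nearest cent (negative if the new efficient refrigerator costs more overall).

-$382.43

old refrigerator: $0.00 + (218/1000) kW × 2000 h × $0.09 = $0.00 + $39.24 = $39.24
new efficient refrigerator: $410.33 + (63/1000) kW × 2000 h × $0.09 = $410.33 + $11.34 = $421.67
Saving = $39.24 − $421.67 = −$382.43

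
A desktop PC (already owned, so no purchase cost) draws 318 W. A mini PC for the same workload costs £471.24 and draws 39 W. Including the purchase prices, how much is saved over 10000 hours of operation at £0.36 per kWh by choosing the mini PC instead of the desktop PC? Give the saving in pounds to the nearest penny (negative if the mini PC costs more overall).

desktop PC: £0.00 + (318/1000) kW × 10000 h × £0.36 = £0.00 + £1144.8 = £1144.8
mini PC: £471.24 + (39/1000) kW × 10000 h × £0.36 = £471.24 + £140.4 = £611.64
Saving = £1144.8 − £611.64 = £533.16

£533.16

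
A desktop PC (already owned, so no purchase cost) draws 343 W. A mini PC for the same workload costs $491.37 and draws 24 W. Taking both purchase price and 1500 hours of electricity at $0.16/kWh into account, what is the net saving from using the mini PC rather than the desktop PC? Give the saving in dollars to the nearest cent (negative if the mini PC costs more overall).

-$414.81

desktop PC: $0.00 + (343/1000) kW × 1500 h × $0.16 = $0.00 + $82.32 = $82.32
mini PC: $491.37 + (24/1000) kW × 1500 h × $0.16 = $491.37 + $5.76 = $497.13
Saving = $82.32 − $497.13 = −$414.81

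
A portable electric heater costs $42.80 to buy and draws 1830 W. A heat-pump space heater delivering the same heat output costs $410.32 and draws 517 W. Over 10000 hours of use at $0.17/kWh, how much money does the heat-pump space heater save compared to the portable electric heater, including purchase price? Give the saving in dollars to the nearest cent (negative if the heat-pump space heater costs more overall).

portable electric heater: $42.80 + (1830/1000) kW × 10000 h × $0.17 = $42.80 + $3111 = $3153.8
heat-pump space heater: $410.32 + (517/1000) kW × 10000 h × $0.17 = $410.32 + $878.9 = $1289.22
Saving = $3153.8 − $1289.22 = $1864.58

$1864.58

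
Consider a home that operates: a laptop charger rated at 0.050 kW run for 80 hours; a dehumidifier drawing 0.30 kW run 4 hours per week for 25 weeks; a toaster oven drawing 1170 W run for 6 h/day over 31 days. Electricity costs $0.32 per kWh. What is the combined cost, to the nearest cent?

$80.52

laptop charger: 0.05 kW × 80 h = 4 kWh
dehumidifier: Runtime = 4 h/week × 25 weeks = 100 h
dehumidifier: 0.3 kW × 100 h = 30 kWh
toaster oven: Runtime = 6 h/day × 31 days = 186 h
toaster oven: 1.17 kW × 186 h = 217.62 kWh
Total energy = 251.62 kWh
Cost = 251.62 × $0.32 = $80.52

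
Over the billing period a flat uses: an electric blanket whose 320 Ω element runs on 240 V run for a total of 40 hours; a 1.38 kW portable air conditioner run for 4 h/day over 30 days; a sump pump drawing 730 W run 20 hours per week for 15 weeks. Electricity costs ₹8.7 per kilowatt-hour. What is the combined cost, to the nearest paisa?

₹3408.66

electric blanket: Power = V²/R = 240²/320 = 180 W = 0.18 kW
electric blanket: 0.18 kW × 40 h = 7.2 kWh
portable air conditioner: Runtime = 4 h/day × 30 days = 120 h
portable air conditioner: 1.38 kW × 120 h = 165.6 kWh
sump pump: Runtime = 20 h/week × 15 weeks = 300 h
sump pump: 0.73 kW × 300 h = 219 kWh
Total energy = 391.8 kWh
Cost = 391.8 × ₹8.7 = ₹3408.66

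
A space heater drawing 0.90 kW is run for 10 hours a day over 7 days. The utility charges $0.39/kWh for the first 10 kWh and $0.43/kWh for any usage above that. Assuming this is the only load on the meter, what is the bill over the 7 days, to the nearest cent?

$26.69

Runtime = 10 h/day × 7 days = 70 h
Energy = 0.9 kW × 70 h = 63 kWh
Tier 1 (0–10 kWh): 10 × $0.39 = $3.9
Above 10 kWh: 53 × $0.43 = $22.79
Bill = $26.69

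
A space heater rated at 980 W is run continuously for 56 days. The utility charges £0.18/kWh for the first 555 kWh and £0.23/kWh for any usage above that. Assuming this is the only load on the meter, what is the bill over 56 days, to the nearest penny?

£275.19

Runtime = 24 h × 56 = 1344 h
Energy = 0.98 kW × 1344 h = 1317.12 kWh
Tier 1 (0–555 kWh): 555 × £0.18 = £99.9
Above 555 kWh: 762.12 × £0.23 = £175.2876
Bill = £275.19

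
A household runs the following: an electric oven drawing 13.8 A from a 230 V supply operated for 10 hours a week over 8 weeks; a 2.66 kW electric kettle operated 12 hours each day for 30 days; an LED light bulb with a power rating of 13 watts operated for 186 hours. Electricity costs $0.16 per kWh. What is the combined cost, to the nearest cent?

$194.23

electric oven: Power = 13.8 A × 230 V = 3174 W = 3.174 kW
electric oven: Runtime = 10 h/week × 8 weeks = 80 h
electric oven: 3.174 kW × 80 h = 253.92 kWh
electric kettle: Runtime = 12 h/day × 30 days = 360 h
electric kettle: 2.66 kW × 360 h = 957.6 kWh
LED light bulb: 0.013 kW × 186 h = 2.418 kWh
Total energy = 1213.938 kWh
Cost = 1213.938 × $0.16 = $194.23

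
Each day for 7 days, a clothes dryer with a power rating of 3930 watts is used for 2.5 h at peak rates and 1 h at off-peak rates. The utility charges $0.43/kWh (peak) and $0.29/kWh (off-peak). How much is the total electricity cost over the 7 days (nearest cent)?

Peak energy = 3.93 kW × 2.5 h × 7 = 68.775 kWh
Off-peak energy = 3.93 kW × 1 h × 7 = 27.51 kWh
Cost = 68.775 × $0.43 + 27.51 × $0.29 = $29.57325 + $7.9779 = $37.55

$37.55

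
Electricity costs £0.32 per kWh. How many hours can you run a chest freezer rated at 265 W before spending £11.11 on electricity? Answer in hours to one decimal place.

131.0 h

Energy available = £11.11 ÷ £0.32/kWh = 34.7188 kWh
Hours = 34.7188 kWh ÷ 0.265 kW = 131.0 h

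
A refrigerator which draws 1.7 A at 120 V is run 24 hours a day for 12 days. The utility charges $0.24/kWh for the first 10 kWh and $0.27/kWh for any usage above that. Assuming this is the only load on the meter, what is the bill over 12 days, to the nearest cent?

$15.56

Power = 1.7 A × 120 V = 204 W = 0.204 kW
Runtime = 24 h × 12 = 288 h
Energy = 0.204 kW × 288 h = 58.752 kWh
Tier 1 (0–10 kWh): 10 × $0.24 = $2.4
Above 10 kWh: 48.752 × $0.27 = $13.16304
Bill = $15.56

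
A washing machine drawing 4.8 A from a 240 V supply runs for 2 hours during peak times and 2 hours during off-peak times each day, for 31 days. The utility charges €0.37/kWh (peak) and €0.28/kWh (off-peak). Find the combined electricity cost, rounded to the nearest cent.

€46.43

Power = 4.8 A × 240 V = 1152 W = 1.152 kW
Peak energy = 1.152 kW × 2 h × 31 = 71.424 kWh
Off-peak energy = 1.152 kW × 2 h × 31 = 71.424 kWh
Cost = 71.424 × €0.37 + 71.424 × €0.28 = €26.42688 + €19.99872 = €46.43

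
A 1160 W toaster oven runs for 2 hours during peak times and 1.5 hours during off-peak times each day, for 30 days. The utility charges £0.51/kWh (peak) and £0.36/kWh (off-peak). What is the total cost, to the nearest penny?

£54.29

Peak energy = 1.16 kW × 2 h × 30 = 69.6 kWh
Off-peak energy = 1.16 kW × 1.5 h × 30 = 52.2 kWh
Cost = 69.6 × £0.51 + 52.2 × £0.36 = £35.496 + £18.792 = £54.29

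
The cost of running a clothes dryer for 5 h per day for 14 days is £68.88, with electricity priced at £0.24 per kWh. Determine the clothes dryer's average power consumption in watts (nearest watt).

Energy = £68.88 ÷ £0.24/kWh = 287 kWh
Runtime = 5 h/day × 14 days = 70 h
Power = 287 kWh ÷ 70 h = 4.1 kW = 4100 W

4100 W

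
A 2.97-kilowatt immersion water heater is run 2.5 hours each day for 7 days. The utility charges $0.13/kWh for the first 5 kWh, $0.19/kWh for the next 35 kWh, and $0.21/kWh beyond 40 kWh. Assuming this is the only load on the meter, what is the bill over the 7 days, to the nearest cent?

Runtime = 2.5 h/day × 7 days = 17.5 h
Energy = 2.97 kW × 17.5 h = 51.975 kWh
Tier 1 (0–5 kWh): 5 × $0.13 = $0.65
Tier 2 (5–40 kWh): 35 × $0.19 = $6.65
Above 40 kWh: 11.975 × $0.21 = $2.51475
Bill = $9.81

$9.81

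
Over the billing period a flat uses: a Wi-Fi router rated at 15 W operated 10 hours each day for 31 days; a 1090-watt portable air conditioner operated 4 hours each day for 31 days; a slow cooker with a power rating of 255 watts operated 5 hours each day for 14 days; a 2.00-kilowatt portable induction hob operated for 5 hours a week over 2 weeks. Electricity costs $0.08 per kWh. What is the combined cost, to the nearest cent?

Wi-Fi router: Runtime = 10 h/day × 31 days = 310 h
Wi-Fi router: 0.015 kW × 310 h = 4.65 kWh
portable air conditioner: Runtime = 4 h/day × 31 days = 124 h
portable air conditioner: 1.09 kW × 124 h = 135.16 kWh
slow cooker: Runtime = 5 h/day × 14 days = 70 h
slow cooker: 0.255 kW × 70 h = 17.85 kWh
portable induction hob: Runtime = 5 h/week × 2 weeks = 10 h
portable induction hob: 2 kW × 10 h = 20 kWh
Total energy = 177.66 kWh
Cost = 177.66 × $0.08 = $14.21

$14.21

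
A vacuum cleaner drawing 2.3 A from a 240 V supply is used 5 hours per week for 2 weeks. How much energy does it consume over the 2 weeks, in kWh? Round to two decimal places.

Power = 2.3 A × 240 V = 552 W = 0.552 kW
Runtime = 5 h/week × 2 weeks = 10 h
Energy = 0.552 kW × 10 h = 5.52 kWh

5.52 kWh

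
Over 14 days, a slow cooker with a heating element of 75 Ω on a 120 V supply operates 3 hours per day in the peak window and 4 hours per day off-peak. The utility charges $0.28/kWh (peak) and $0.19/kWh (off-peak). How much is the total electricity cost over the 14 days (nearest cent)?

$4.30

Power = V²/R = 120²/75 = 192 W = 0.192 kW
Peak energy = 0.192 kW × 3 h × 14 = 8.064 kWh
Off-peak energy = 0.192 kW × 4 h × 14 = 10.752 kWh
Cost = 8.064 × $0.28 + 10.752 × $0.19 = $2.25792 + $2.04288 = $4.30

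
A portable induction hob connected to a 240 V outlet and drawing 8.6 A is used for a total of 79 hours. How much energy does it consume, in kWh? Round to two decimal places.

Power = 8.6 A × 240 V = 2064 W = 2.064 kW
Energy = 2.064 kW × 79 h = 163.056 kWh ≈ 163.06 kWh

163.06 kWh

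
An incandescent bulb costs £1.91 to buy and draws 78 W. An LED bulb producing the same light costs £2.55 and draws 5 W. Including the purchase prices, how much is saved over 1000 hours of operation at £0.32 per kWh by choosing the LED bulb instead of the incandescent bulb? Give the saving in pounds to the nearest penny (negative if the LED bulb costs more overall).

£22.72

incandescent bulb: £1.91 + (78/1000) kW × 1000 h × £0.32 = £1.91 + £24.96 = £26.87
LED bulb: £2.55 + (5/1000) kW × 1000 h × £0.32 = £2.55 + £1.6 = £4.15
Saving = £26.87 − £4.15 = £22.72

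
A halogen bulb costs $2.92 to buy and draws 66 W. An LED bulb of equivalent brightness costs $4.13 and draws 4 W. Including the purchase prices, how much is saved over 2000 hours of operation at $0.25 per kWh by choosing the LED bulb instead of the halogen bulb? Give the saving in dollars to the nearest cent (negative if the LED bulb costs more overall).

$29.79

halogen bulb: $2.92 + (66/1000) kW × 2000 h × $0.25 = $2.92 + $33 = $35.92
LED bulb: $4.13 + (4/1000) kW × 2000 h × $0.25 = $4.13 + $2 = $6.13
Saving = $35.92 − $6.13 = $29.79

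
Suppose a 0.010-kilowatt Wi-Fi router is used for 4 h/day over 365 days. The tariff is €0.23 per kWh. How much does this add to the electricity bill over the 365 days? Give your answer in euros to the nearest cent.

€3.36

Runtime = 4 h/day × 365 days = 1460 h
Energy = 0.01 kW × 1460 h = 14.6 kWh
Cost = 14.6 kWh × €0.23/kWh = €3.36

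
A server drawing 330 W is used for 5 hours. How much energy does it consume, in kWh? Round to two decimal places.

1.65 kWh

Energy = 0.33 kW × 5 h = 1.65 kWh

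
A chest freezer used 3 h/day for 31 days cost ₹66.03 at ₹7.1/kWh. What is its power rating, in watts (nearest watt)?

100 W

Energy = ₹66.03 ÷ ₹7.1/kWh = 9.3 kWh
Runtime = 3 h/day × 31 days = 93 h
Power = 9.3 kWh ÷ 93 h = 0.1 kW = 100 W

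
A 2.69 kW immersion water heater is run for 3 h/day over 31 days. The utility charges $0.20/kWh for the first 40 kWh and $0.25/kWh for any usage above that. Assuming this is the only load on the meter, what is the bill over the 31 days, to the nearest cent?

Runtime = 3 h/day × 31 days = 93 h
Energy = 2.69 kW × 93 h = 250.17 kWh
Tier 1 (0–40 kWh): 40 × $0.20 = $8
Above 40 kWh: 210.17 × $0.25 = $52.5425
Bill = $60.54

$60.54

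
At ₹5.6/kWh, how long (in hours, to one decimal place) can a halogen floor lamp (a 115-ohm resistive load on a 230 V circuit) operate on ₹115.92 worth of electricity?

Power = V²/R = 230²/115 = 460 W = 0.46 kW
Energy available = ₹115.92 ÷ ₹5.6/kWh = 20.7 kWh
Hours = 20.7 kWh ÷ 0.46 kW = 45.0 h

45.0 h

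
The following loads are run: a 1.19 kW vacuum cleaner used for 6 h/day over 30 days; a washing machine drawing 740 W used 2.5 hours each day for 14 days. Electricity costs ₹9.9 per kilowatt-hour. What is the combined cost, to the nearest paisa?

vacuum cleaner: Runtime = 6 h/day × 30 days = 180 h
vacuum cleaner: 1.19 kW × 180 h = 214.2 kWh
washing machine: Runtime = 2.5 h/day × 14 days = 35 h
washing machine: 0.74 kW × 35 h = 25.9 kWh
Total energy = 240.1 kWh
Cost = 240.1 × ₹9.9 = ₹2376.99

₹2376.99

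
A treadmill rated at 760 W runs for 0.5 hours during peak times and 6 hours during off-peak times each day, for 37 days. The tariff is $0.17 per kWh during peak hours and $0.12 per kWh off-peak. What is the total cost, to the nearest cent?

Peak energy = 0.76 kW × 0.5 h × 37 = 14.06 kWh
Off-peak energy = 0.76 kW × 6 h × 37 = 168.72 kWh
Cost = 14.06 × $0.17 + 168.72 × $0.12 = $2.3902 + $20.2464 = $22.64

$22.64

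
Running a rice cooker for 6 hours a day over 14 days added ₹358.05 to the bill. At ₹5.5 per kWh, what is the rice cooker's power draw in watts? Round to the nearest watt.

Energy = ₹358.05 ÷ ₹5.5/kWh = 65.1 kWh
Runtime = 6 h/day × 14 days = 84 h
Power = 65.1 kWh ÷ 84 h = 0.775 kW = 775 W

775 W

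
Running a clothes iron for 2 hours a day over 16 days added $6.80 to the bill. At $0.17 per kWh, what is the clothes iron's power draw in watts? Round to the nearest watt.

1250 W

Energy = $6.80 ÷ $0.17/kWh = 40 kWh
Runtime = 2 h/day × 16 days = 32 h
Power = 40 kWh ÷ 32 h = 1.25 kW = 1250 W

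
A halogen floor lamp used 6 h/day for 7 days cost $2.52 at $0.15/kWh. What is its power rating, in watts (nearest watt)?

Energy = $2.52 ÷ $0.15/kWh = 16.8 kWh
Runtime = 6 h/day × 7 days = 42 h
Power = 16.8 kWh ÷ 42 h = 0.4 kW = 400 W

400 W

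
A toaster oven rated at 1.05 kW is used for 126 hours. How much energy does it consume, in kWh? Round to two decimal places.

132.30 kWh

Energy = 1.05 kW × 126 h = 132.3 kWh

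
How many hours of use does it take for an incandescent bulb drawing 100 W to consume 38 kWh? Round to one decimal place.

380.0 h

Hours = 38 kWh ÷ 0.1 kW = 380.0 h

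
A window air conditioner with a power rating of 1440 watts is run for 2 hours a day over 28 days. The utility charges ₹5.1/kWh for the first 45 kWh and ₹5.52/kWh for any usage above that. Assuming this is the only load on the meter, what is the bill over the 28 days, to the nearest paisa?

Runtime = 2 h/day × 28 days = 56 h
Energy = 1.44 kW × 56 h = 80.64 kWh
Tier 1 (0–45 kWh): 45 × ₹5.1 = ₹229.5
Above 45 kWh: 35.64 × ₹5.52 = ₹196.7328
Bill = ₹426.23

₹426.23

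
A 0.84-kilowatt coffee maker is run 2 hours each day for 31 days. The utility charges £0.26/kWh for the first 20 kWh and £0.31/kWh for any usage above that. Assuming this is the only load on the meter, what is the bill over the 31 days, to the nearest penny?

Runtime = 2 h/day × 31 days = 62 h
Energy = 0.84 kW × 62 h = 52.08 kWh
Tier 1 (0–20 kWh): 20 × £0.26 = £5.2
Above 20 kWh: 32.08 × £0.31 = £9.9448
Bill = £15.14

£15.14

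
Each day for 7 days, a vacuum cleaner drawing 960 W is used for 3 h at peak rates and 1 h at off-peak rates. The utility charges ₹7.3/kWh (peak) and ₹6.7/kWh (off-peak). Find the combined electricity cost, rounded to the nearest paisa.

₹192.19

Peak energy = 0.96 kW × 3 h × 7 = 20.16 kWh
Off-peak energy = 0.96 kW × 1 h × 7 = 6.72 kWh
Cost = 20.16 × ₹7.3 + 6.72 × ₹6.7 = ₹147.168 + ₹45.024 = ₹192.19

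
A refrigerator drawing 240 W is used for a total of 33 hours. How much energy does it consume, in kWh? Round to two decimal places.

Energy = 0.24 kW × 33 h = 7.92 kWh

7.92 kWh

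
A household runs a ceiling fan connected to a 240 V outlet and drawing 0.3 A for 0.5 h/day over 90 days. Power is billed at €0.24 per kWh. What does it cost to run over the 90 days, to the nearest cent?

€0.78

Power = 0.3 A × 240 V = 72 W = 0.072 kW
Runtime = 0.5 h/day × 90 days = 45 h
Energy = 0.072 kW × 45 h = 3.24 kWh
Cost = 3.24 kWh × €0.24/kWh = €0.78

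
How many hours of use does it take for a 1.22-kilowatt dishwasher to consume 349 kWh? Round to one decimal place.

286.1 h

Hours = 349 kWh ÷ 1.22 kW = 286.1 h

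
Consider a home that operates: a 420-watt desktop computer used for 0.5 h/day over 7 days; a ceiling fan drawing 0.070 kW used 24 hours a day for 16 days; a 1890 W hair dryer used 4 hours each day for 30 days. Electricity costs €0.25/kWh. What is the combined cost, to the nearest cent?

€63.79

desktop computer: Runtime = 0.5 h/day × 7 days = 3.5 h
desktop computer: 0.42 kW × 3.5 h = 1.47 kWh
ceiling fan: Runtime = 24 h × 16 = 384 h
ceiling fan: 0.07 kW × 384 h = 26.88 kWh
hair dryer: Runtime = 4 h/day × 30 days = 120 h
hair dryer: 1.89 kW × 120 h = 226.8 kWh
Total energy = 255.15 kWh
Cost = 255.15 × €0.25 = €63.79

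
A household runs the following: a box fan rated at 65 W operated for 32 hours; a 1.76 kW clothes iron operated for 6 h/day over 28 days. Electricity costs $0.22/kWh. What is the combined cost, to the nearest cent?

box fan: 0.065 kW × 32 h = 2.08 kWh
clothes iron: Runtime = 6 h/day × 28 days = 168 h
clothes iron: 1.76 kW × 168 h = 295.68 kWh
Total energy = 297.76 kWh
Cost = 297.76 × $0.22 = $65.51

$65.51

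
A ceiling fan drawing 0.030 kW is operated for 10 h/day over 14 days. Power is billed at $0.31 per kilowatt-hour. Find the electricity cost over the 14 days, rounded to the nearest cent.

$1.30

Runtime = 10 h/day × 14 days = 140 h
Energy = 0.03 kW × 140 h = 4.2 kWh
Cost = 4.2 kWh × $0.31/kWh = $1.30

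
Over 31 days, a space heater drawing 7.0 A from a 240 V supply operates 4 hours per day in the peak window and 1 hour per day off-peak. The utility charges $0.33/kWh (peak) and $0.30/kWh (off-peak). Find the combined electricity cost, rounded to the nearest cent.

Power = 7.0 A × 240 V = 1680 W = 1.68 kW
Peak energy = 1.68 kW × 4 h × 31 = 208.32 kWh
Off-peak energy = 1.68 kW × 1 h × 31 = 52.08 kWh
Cost = 208.32 × $0.33 + 52.08 × $0.30 = $68.7456 + $15.624 = $84.37

$84.37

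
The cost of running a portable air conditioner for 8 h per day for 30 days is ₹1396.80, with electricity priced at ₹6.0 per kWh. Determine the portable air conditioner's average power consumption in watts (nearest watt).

970 W

Energy = ₹1396.80 ÷ ₹6.0/kWh = 232.8 kWh
Runtime = 8 h/day × 30 days = 240 h
Power = 232.8 kWh ÷ 240 h = 0.97 kW = 970 W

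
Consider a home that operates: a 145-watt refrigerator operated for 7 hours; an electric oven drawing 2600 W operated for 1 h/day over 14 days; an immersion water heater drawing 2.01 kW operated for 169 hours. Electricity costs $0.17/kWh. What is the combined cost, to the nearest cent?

$64.11

refrigerator: 0.145 kW × 7 h = 1.015 kWh
electric oven: Runtime = 1 h/day × 14 days = 14 h
electric oven: 2.6 kW × 14 h = 36.4 kWh
immersion water heater: 2.01 kW × 169 h = 339.69 kWh
Total energy = 377.105 kWh
Cost = 377.105 × $0.17 = $64.11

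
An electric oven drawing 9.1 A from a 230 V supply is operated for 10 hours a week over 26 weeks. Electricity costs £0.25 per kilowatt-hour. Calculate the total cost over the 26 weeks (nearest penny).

Power = 9.1 A × 230 V = 2093 W = 2.093 kW
Runtime = 10 h/week × 26 weeks = 260 h
Energy = 2.093 kW × 260 h = 544.18 kWh
Cost = 544.18 kWh × £0.25/kWh = £136.05

£136.05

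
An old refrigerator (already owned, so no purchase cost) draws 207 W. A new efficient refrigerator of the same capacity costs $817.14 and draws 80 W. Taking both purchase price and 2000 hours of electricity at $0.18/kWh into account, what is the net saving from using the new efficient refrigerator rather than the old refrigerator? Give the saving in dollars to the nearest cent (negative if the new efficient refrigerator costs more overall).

old refrigerator: $0.00 + (207/1000) kW × 2000 h × $0.18 = $0.00 + $74.52 = $74.52
new efficient refrigerator: $817.14 + (80/1000) kW × 2000 h × $0.18 = $817.14 + $28.8 = $845.94
Saving = $74.52 − $845.94 = −$771.42

-$771.42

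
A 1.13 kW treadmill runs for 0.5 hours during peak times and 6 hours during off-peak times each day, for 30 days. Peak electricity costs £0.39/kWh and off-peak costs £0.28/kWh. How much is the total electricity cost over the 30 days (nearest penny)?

£63.56

Peak energy = 1.13 kW × 0.5 h × 30 = 16.95 kWh
Off-peak energy = 1.13 kW × 6 h × 30 = 203.4 kWh
Cost = 16.95 × £0.39 + 203.4 × £0.28 = £6.6105 + £56.952 = £63.56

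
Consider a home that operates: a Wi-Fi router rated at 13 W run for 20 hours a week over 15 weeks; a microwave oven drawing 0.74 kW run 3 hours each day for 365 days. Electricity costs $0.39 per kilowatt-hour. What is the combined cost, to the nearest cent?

Wi-Fi router: Runtime = 20 h/week × 15 weeks = 300 h
Wi-Fi router: 0.013 kW × 300 h = 3.9 kWh
microwave oven: Runtime = 3 h/day × 365 days = 1095 h
microwave oven: 0.74 kW × 1095 h = 810.3 kWh
Total energy = 814.2 kWh
Cost = 814.2 × $0.39 = $317.54

$317.54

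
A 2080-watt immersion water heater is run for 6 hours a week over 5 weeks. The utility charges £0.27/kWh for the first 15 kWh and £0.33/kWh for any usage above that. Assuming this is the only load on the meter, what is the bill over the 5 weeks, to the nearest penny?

Runtime = 6 h/week × 5 weeks = 30 h
Energy = 2.08 kW × 30 h = 62.4 kWh
Tier 1 (0–15 kWh): 15 × £0.27 = £4.05
Above 15 kWh: 47.4 × £0.33 = £15.642
Bill = £19.69

£19.69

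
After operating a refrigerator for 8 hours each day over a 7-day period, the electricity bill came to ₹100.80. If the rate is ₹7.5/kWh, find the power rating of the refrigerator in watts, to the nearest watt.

240 W

Energy = ₹100.80 ÷ ₹7.5/kWh = 13.44 kWh
Runtime = 8 h/day × 7 days = 56 h
Power = 13.44 kWh ÷ 56 h = 0.24 kW = 240 W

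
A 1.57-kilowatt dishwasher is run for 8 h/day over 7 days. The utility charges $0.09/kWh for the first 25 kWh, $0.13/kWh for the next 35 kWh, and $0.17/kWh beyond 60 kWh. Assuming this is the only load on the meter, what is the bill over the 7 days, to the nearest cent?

Runtime = 8 h/day × 7 days = 56 h
Energy = 1.57 kW × 56 h = 87.92 kWh
Tier 1 (0–25 kWh): 25 × $0.09 = $2.25
Tier 2 (25–60 kWh): 35 × $0.13 = $4.55
Above 60 kWh: 27.92 × $0.17 = $4.7464
Bill = $11.55

$11.55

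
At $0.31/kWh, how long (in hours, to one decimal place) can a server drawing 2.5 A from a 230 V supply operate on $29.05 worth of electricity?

163.0 h

Power = 2.5 A × 230 V = 575 W = 0.575 kW
Energy available = $29.05 ÷ $0.31/kWh = 93.7097 kWh
Hours = 93.7097 kWh ÷ 0.575 kW = 163.0 h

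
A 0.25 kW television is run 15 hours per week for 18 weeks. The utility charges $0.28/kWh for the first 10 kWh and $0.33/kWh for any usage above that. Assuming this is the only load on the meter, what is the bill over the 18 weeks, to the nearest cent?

Runtime = 15 h/week × 18 weeks = 270 h
Energy = 0.25 kW × 270 h = 67.5 kWh
Tier 1 (0–10 kWh): 10 × $0.28 = $2.8
Above 10 kWh: 57.5 × $0.33 = $18.975
Bill = $21.78

$21.78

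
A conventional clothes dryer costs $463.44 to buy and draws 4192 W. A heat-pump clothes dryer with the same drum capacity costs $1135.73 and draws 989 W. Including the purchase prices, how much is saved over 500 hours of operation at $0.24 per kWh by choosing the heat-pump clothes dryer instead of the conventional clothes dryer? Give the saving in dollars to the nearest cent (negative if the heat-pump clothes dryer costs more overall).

-$287.93

conventional clothes dryer: $463.44 + (4192/1000) kW × 500 h × $0.24 = $463.44 + $503.04 = $966.48
heat-pump clothes dryer: $1135.73 + (989/1000) kW × 500 h × $0.24 = $1135.73 + $118.68 = $1254.41
Saving = $966.48 − $1254.41 = −$287.93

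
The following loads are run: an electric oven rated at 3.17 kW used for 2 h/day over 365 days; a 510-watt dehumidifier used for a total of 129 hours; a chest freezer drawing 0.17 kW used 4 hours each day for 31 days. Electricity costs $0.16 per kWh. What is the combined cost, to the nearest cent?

electric oven: Runtime = 2 h/day × 365 days = 730 h
electric oven: 3.17 kW × 730 h = 2314.1 kWh
dehumidifier: 0.51 kW × 129 h = 65.79 kWh
chest freezer: Runtime = 4 h/day × 31 days = 124 h
chest freezer: 0.17 kW × 124 h = 21.08 kWh
Total energy = 2400.97 kWh
Cost = 2400.97 × $0.16 = $384.16

$384.16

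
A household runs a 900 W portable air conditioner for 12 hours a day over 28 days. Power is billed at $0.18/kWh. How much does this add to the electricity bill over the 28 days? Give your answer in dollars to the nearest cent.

$54.43

Runtime = 12 h/day × 28 days = 336 h
Energy = 0.9 kW × 336 h = 302.4 kWh
Cost = 302.4 kWh × $0.18/kWh = $54.43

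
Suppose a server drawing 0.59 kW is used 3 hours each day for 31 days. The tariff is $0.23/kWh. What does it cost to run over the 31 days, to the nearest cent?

$12.62

Runtime = 3 h/day × 31 days = 93 h
Energy = 0.59 kW × 93 h = 54.87 kWh
Cost = 54.87 kWh × $0.23/kWh = $12.62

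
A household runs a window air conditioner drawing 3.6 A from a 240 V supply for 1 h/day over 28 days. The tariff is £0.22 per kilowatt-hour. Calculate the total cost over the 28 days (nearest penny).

Power = 3.6 A × 240 V = 864 W = 0.864 kW
Runtime = 1 h/day × 28 days = 28 h
Energy = 0.864 kW × 28 h = 24.192 kWh
Cost = 24.192 kWh × £0.22/kWh = £5.32

£5.32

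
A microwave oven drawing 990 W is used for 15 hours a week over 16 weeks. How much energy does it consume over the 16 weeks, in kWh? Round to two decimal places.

Runtime = 15 h/week × 16 weeks = 240 h
Energy = 0.99 kW × 240 h = 237.6 kWh

237.60 kWh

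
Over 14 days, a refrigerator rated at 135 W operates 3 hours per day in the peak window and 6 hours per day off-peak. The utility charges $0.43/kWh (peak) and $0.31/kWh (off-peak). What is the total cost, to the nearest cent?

$5.95

Peak energy = 0.135 kW × 3 h × 14 = 5.67 kWh
Off-peak energy = 0.135 kW × 6 h × 14 = 11.34 kWh
Cost = 5.67 × $0.43 + 11.34 × $0.31 = $2.4381 + $3.5154 = $5.95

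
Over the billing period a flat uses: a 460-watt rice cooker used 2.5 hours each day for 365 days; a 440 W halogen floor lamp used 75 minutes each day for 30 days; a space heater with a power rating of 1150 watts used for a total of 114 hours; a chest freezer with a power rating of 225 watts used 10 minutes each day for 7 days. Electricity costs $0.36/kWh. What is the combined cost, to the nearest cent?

rice cooker: Runtime = 2.5 h/day × 365 days = 912.5 h
rice cooker: 0.46 kW × 912.5 h = 419.75 kWh
halogen floor lamp: Runtime = 75 min × 30 = 2250 min = 37.5 h
halogen floor lamp: 0.44 kW × 37.5 h = 16.5 kWh
space heater: 1.15 kW × 114 h = 131.1 kWh
chest freezer: Runtime = 10 min × 7 = 70 min = 1.166666… h
chest freezer: 0.225 kW × 1.166666… h = 0.2625 kWh
Total energy = 567.6125 kWh
Cost = 567.6125 × $0.36 = $204.34

$204.34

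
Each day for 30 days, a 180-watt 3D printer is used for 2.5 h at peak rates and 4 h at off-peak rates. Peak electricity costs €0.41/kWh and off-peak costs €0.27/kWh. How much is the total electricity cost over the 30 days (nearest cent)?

€11.37

Peak energy = 0.18 kW × 2.5 h × 30 = 13.5 kWh
Off-peak energy = 0.18 kW × 4 h × 30 = 21.6 kWh
Cost = 13.5 × €0.41 + 21.6 × €0.27 = €5.535 + €5.832 = €11.37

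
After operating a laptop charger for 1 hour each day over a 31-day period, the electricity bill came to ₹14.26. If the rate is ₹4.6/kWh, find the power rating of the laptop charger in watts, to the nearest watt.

100 W

Energy = ₹14.26 ÷ ₹4.6/kWh = 3.1 kWh
Runtime = 1 h/day × 31 days = 31 h
Power = 3.1 kWh ÷ 31 h = 0.1 kW = 100 W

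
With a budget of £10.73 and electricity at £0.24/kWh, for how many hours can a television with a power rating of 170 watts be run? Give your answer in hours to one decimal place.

263.0 h

Energy available = £10.73 ÷ £0.24/kWh = 44.7083 kWh
Hours = 44.7083 kWh ÷ 0.17 kW = 263.0 h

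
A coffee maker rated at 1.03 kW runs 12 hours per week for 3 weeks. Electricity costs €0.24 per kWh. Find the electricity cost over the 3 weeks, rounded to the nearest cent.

€8.90

Runtime = 12 h/week × 3 weeks = 36 h
Energy = 1.03 kW × 36 h = 37.08 kWh
Cost = 37.08 kWh × €0.24/kWh = €8.90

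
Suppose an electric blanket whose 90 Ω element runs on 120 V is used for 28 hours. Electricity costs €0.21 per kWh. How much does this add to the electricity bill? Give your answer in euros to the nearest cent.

€0.94

Power = V²/R = 120²/90 = 160 W = 0.16 kW
Energy = 0.16 kW × 28 h = 4.48 kWh
Cost = 4.48 kWh × €0.21/kWh = €0.94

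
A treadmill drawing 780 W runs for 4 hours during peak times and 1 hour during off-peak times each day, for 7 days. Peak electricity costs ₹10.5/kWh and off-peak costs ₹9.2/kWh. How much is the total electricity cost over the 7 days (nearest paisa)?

Peak energy = 0.78 kW × 4 h × 7 = 21.84 kWh
Off-peak energy = 0.78 kW × 1 h × 7 = 5.46 kWh
Cost = 21.84 × ₹10.5 + 5.46 × ₹9.2 = ₹229.32 + ₹50.232 = ₹279.55

₹279.55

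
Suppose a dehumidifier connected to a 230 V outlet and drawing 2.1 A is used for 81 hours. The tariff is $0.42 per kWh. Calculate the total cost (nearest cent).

$16.43

Power = 2.1 A × 230 V = 483 W = 0.483 kW
Energy = 0.483 kW × 81 h = 39.123 kWh
Cost = 39.123 kWh × $0.42/kWh = $16.43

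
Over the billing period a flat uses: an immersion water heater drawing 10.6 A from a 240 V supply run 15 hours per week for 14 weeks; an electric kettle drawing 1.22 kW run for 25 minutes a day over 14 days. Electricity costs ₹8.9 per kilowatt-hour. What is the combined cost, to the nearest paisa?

immersion water heater: Power = 10.6 A × 240 V = 2544 W = 2.544 kW
immersion water heater: Runtime = 15 h/week × 14 weeks = 210 h
immersion water heater: 2.544 kW × 210 h = 534.24 kWh
electric kettle: Runtime = 25 min × 14 = 350 min = 5.833333… h
electric kettle: 1.22 kW × 5.833333… h = 7.116666… kWh
Total energy = 541.356666… kWh
Cost = 541.356666… × ₹8.9 = ₹4818.07

₹4818.07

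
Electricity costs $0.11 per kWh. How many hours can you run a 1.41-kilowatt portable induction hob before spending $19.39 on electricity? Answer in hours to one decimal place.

125.0 h

Energy available = $19.39 ÷ $0.11/kWh = 176.2727 kWh
Hours = 176.2727 kWh ÷ 1.41 kW = 125.0 h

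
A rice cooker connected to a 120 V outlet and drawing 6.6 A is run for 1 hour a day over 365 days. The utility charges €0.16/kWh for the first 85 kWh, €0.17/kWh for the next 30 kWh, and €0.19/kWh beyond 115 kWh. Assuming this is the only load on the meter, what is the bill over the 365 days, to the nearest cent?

Power = 6.6 A × 120 V = 792 W = 0.792 kW
Runtime = 1 h/day × 365 days = 365 h
Energy = 0.792 kW × 365 h = 289.08 kWh
Tier 1 (0–85 kWh): 85 × €0.16 = €13.6
Tier 2 (85–115 kWh): 30 × €0.17 = €5.1
Above 115 kWh: 174.08 × €0.19 = €33.0752
Bill = €51.78

€51.78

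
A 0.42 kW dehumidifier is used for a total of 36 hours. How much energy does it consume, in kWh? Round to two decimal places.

15.12 kWh

Energy = 0.42 kW × 36 h = 15.12 kWh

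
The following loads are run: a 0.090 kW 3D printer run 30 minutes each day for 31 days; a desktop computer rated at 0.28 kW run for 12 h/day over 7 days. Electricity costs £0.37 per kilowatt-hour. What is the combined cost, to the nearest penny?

£9.22

3D printer: Runtime = 30 min × 31 = 930 min = 15.5 h
3D printer: 0.09 kW × 15.5 h = 1.395 kWh
desktop computer: Runtime = 12 h/day × 7 days = 84 h
desktop computer: 0.28 kW × 84 h = 23.52 kWh
Total energy = 24.915 kWh
Cost = 24.915 × £0.37 = £9.22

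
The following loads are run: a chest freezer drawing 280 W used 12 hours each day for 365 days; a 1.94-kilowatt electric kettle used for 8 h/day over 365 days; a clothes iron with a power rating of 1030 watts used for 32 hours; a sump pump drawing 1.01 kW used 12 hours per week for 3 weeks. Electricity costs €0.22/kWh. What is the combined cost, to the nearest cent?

€1531.31

chest freezer: Runtime = 12 h/day × 365 days = 4380 h
chest freezer: 0.28 kW × 4380 h = 1226.4 kWh
electric kettle: Runtime = 8 h/day × 365 days = 2920 h
electric kettle: 1.94 kW × 2920 h = 5664.8 kWh
clothes iron: 1.03 kW × 32 h = 32.96 kWh
sump pump: Runtime = 12 h/week × 3 weeks = 36 h
sump pump: 1.01 kW × 36 h = 36.36 kWh
Total energy = 6960.52 kWh
Cost = 6960.52 × €0.22 = €1531.31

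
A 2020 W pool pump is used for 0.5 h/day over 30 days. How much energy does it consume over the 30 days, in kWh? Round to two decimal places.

30.30 kWh

Runtime = 0.5 h/day × 30 days = 15 h
Energy = 2.02 kW × 15 h = 30.3 kWh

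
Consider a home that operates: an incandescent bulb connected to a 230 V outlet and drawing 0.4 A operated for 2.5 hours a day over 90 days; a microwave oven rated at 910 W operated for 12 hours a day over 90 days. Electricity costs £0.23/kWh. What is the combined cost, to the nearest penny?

incandescent bulb: Power = 0.4 A × 230 V = 92 W = 0.092 kW
incandescent bulb: Runtime = 2.5 h/day × 90 days = 225 h
incandescent bulb: 0.092 kW × 225 h = 20.7 kWh
microwave oven: Runtime = 12 h/day × 90 days = 1080 h
microwave oven: 0.91 kW × 1080 h = 982.8 kWh
Total energy = 1003.5 kWh
Cost = 1003.5 × £0.23 = £230.81

£230.81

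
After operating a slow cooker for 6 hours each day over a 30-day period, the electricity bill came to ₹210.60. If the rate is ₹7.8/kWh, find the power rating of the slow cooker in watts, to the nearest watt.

150 W

Energy = ₹210.60 ÷ ₹7.8/kWh = 27 kWh
Runtime = 6 h/day × 30 days = 180 h
Power = 27 kWh ÷ 180 h = 0.15 kW = 150 W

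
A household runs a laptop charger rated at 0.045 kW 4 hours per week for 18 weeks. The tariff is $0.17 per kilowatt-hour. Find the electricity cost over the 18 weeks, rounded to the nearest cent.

$0.55

Runtime = 4 h/week × 18 weeks = 72 h
Energy = 0.045 kW × 72 h = 3.24 kWh
Cost = 3.24 kWh × $0.17/kWh = $0.55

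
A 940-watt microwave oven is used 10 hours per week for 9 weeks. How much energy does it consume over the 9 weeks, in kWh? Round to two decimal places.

Runtime = 10 h/week × 9 weeks = 90 h
Energy = 0.94 kW × 90 h = 84.6 kWh

84.60 kWh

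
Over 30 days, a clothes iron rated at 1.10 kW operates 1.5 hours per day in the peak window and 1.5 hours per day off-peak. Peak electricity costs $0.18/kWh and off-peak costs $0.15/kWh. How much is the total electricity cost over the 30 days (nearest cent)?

$16.34

Peak energy = 1.1 kW × 1.5 h × 30 = 49.5 kWh
Off-peak energy = 1.1 kW × 1.5 h × 30 = 49.5 kWh
Cost = 49.5 × $0.18 + 49.5 × $0.15 = $8.91 + $7.425 = $16.34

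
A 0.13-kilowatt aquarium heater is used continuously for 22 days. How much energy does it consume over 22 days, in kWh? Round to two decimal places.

68.64 kWh

Runtime = 24 h × 22 = 528 h
Energy = 0.13 kW × 528 h = 68.64 kWh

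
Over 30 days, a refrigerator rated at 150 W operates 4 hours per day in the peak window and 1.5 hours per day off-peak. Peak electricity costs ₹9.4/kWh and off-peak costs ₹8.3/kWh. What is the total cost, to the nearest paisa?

₹225.23

Peak energy = 0.15 kW × 4 h × 30 = 18 kWh
Off-peak energy = 0.15 kW × 1.5 h × 30 = 6.75 kWh
Cost = 18 × ₹9.4 + 6.75 × ₹8.3 = ₹169.2 + ₹56.025 = ₹225.23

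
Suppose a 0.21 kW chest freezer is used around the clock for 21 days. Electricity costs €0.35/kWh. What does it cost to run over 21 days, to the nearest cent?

€37.04

Runtime = 24 h × 21 = 504 h
Energy = 0.21 kW × 504 h = 105.84 kWh
Cost = 105.84 kWh × €0.35/kWh = €37.04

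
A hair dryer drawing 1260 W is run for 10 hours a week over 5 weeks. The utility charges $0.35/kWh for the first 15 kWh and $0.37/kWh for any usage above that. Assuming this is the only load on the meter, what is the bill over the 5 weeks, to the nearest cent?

$23.01

Runtime = 10 h/week × 5 weeks = 50 h
Energy = 1.26 kW × 50 h = 63 kWh
Tier 1 (0–15 kWh): 15 × $0.35 = $5.25
Above 15 kWh: 48 × $0.37 = $17.76
Bill = $23.01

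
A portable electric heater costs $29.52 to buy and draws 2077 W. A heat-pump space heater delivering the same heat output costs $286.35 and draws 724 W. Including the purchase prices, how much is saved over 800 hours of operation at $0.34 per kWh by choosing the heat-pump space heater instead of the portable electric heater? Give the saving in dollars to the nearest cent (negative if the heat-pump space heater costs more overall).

portable electric heater: $29.52 + (2077/1000) kW × 800 h × $0.34 = $29.52 + $564.944 = $594.464
heat-pump space heater: $286.35 + (724/1000) kW × 800 h × $0.34 = $286.35 + $196.928 = $483.278
Saving = $594.464 − $483.278 = $111.186 → $111.19

$111.19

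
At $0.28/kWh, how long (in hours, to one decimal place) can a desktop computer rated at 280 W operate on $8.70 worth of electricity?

111.0 h

Energy available = $8.70 ÷ $0.28/kWh = 31.0714 kWh
Hours = 31.0714 kWh ÷ 0.28 kW = 111.0 h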